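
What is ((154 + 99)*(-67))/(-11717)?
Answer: 16951/11717 ≈ 1.4467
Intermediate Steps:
((154 + 99)*(-67))/(-11717) = (253*(-67))*(-1/11717) = -16951*(-1/11717) = 16951/11717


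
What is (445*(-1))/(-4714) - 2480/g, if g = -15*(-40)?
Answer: -285593/70710 ≈ -4.0389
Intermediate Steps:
g = 600
(445*(-1))/(-4714) - 2480/g = (445*(-1))/(-4714) - 2480/600 = -445*(-1/4714) - 2480*1/600 = 445/4714 - 62/15 = -285593/70710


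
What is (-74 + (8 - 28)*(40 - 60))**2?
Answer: 106276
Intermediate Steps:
(-74 + (8 - 28)*(40 - 60))**2 = (-74 - 20*(-20))**2 = (-74 + 400)**2 = 326**2 = 106276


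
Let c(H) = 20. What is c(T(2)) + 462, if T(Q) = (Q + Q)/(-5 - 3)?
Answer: 482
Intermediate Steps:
T(Q) = -Q/4 (T(Q) = (2*Q)/(-8) = (2*Q)*(-⅛) = -Q/4)
c(T(2)) + 462 = 20 + 462 = 482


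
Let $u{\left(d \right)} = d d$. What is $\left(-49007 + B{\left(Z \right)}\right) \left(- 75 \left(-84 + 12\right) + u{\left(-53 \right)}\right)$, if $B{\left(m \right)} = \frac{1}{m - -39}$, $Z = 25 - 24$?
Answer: $- \frac{16091930311}{40} \approx -4.023 \cdot 10^{8}$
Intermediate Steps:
$u{\left(d \right)} = d^{2}$
$Z = 1$ ($Z = 25 - 24 = 1$)
$B{\left(m \right)} = \frac{1}{39 + m}$ ($B{\left(m \right)} = \frac{1}{m + 39} = \frac{1}{39 + m}$)
$\left(-49007 + B{\left(Z \right)}\right) \left(- 75 \left(-84 + 12\right) + u{\left(-53 \right)}\right) = \left(-49007 + \frac{1}{39 + 1}\right) \left(- 75 \left(-84 + 12\right) + \left(-53\right)^{2}\right) = \left(-49007 + \frac{1}{40}\right) \left(\left(-75\right) \left(-72\right) + 2809\right) = \left(-49007 + \frac{1}{40}\right) \left(5400 + 2809\right) = \left(- \frac{1960279}{40}\right) 8209 = - \frac{16091930311}{40}$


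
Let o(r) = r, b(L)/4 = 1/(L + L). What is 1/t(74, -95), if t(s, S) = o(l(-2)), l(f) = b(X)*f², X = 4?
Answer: ½ ≈ 0.50000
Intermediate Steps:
b(L) = 2/L (b(L) = 4/(L + L) = 4/((2*L)) = 4*(1/(2*L)) = 2/L)
l(f) = f²/2 (l(f) = (2/4)*f² = (2*(¼))*f² = f²/2)
t(s, S) = 2 (t(s, S) = (½)*(-2)² = (½)*4 = 2)
1/t(74, -95) = 1/2 = ½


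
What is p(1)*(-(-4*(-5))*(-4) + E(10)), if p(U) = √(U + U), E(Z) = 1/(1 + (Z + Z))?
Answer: 1681*√2/21 ≈ 113.20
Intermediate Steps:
E(Z) = 1/(1 + 2*Z)
p(U) = √2*√U (p(U) = √(2*U) = √2*√U)
p(1)*(-(-4*(-5))*(-4) + E(10)) = (√2*√1)*(-(-4*(-5))*(-4) + 1/(1 + 2*10)) = (√2*1)*(-20*(-4) + 1/(1 + 20)) = √2*(-1*(-80) + 1/21) = √2*(80 + 1/21) = √2*(1681/21) = 1681*√2/21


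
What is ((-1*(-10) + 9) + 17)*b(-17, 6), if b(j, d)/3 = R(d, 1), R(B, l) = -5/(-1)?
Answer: 540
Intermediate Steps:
R(B, l) = 5 (R(B, l) = -5*(-1) = 5)
b(j, d) = 15 (b(j, d) = 3*5 = 15)
((-1*(-10) + 9) + 17)*b(-17, 6) = ((-1*(-10) + 9) + 17)*15 = ((10 + 9) + 17)*15 = (19 + 17)*15 = 36*15 = 540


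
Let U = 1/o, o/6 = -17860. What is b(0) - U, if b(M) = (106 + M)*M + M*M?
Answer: 1/107160 ≈ 9.3318e-6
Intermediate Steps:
o = -107160 (o = 6*(-17860) = -107160)
U = -1/107160 (U = 1/(-107160) = -1/107160 ≈ -9.3318e-6)
b(M) = M² + M*(106 + M) (b(M) = M*(106 + M) + M² = M² + M*(106 + M))
b(0) - U = 2*0*(53 + 0) - 1*(-1/107160) = 2*0*53 + 1/107160 = 0 + 1/107160 = 1/107160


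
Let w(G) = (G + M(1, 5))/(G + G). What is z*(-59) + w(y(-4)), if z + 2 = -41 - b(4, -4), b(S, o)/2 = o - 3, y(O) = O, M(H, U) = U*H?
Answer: 13687/8 ≈ 1710.9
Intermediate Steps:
M(H, U) = H*U
b(S, o) = -6 + 2*o (b(S, o) = 2*(o - 3) = 2*(-3 + o) = -6 + 2*o)
z = -29 (z = -2 + (-41 - (-6 + 2*(-4))) = -2 + (-41 - (-6 - 8)) = -2 + (-41 - 1*(-14)) = -2 + (-41 + 14) = -2 - 27 = -29)
w(G) = (5 + G)/(2*G) (w(G) = (G + 1*5)/(G + G) = (G + 5)/((2*G)) = (5 + G)*(1/(2*G)) = (5 + G)/(2*G))
z*(-59) + w(y(-4)) = -29*(-59) + (½)*(5 - 4)/(-4) = 1711 + (½)*(-¼)*1 = 1711 - ⅛ = 13687/8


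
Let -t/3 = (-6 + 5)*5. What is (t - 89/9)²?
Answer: 2116/81 ≈ 26.123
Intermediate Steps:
t = 15 (t = -3*(-6 + 5)*5 = -(-3)*5 = -3*(-5) = 15)
(t - 89/9)² = (15 - 89/9)² = (46/9)² = 2116/81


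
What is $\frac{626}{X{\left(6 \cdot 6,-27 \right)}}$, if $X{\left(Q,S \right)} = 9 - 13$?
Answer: $- \frac{313}{2} \approx -156.5$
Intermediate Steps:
$X{\left(Q,S \right)} = -4$
$\frac{626}{X{\left(6 \cdot 6,-27 \right)}} = \frac{626}{-4} = 626 \left(- \frac{1}{4}\right) = - \frac{313}{2}$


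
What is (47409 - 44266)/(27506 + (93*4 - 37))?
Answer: 3143/27841 ≈ 0.11289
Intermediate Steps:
(47409 - 44266)/(27506 + (93*4 - 37)) = 3143/(27506 + (372 - 37)) = 3143/(27506 + 335) = 3143/27841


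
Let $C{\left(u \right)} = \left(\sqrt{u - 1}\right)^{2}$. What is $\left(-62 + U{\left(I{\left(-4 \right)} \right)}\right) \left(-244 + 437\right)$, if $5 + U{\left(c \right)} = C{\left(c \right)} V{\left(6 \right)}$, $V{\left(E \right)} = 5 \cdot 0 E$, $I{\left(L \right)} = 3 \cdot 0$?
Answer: $-12931$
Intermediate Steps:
$I{\left(L \right)} = 0$
$V{\left(E \right)} = 0$ ($V{\left(E \right)} = 0 E = 0$)
$C{\left(u \right)} = -1 + u$ ($C{\left(u \right)} = \left(\sqrt{-1 + u}\right)^{2} = -1 + u$)
$U{\left(c \right)} = -5$ ($U{\left(c \right)} = -5 + \left(-1 + c\right) 0 = -5 + 0 = -5$)
$\left(-62 + U{\left(I{\left(-4 \right)} \right)}\right) \left(-244 + 437\right) = \left(-62 - 5\right) \left(-244 + 437\right) = \left(-67\right) 193 = -12931$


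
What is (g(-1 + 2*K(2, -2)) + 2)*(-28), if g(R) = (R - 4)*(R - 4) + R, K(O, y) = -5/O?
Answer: -2688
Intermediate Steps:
g(R) = R + (-4 + R)**2 (g(R) = (-4 + R)*(-4 + R) + R = (-4 + R)**2 + R = R + (-4 + R)**2)
(g(-1 + 2*K(2, -2)) + 2)*(-28) = (((-1 + 2*(-5/2)) + (-4 + (-1 + 2*(-5/2)))**2) + 2)*(-28) = (((-1 - 5) + (-4 + (-1 - 5))**2) + 2)*(-28) = ((-6 + (-4 - 6)**2) + 2)*(-28) = ((-6 + (-10)**2) + 2)*(-28) = ((-6 + 100) + 2)*(-28) = (94 + 2)*(-28) = 96*(-28) = -2688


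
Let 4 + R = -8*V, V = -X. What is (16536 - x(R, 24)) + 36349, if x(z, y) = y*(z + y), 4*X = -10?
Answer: 52885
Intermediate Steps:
X = -5/2 (X = (¼)*(-10) = -5/2 ≈ -2.5000)
V = 5/2 (V = -1*(-5/2) = 5/2 ≈ 2.5000)
R = -24 (R = -4 - 8*5/2 = -4 - 20 = -24)
x(z, y) = y*(y + z)
(16536 - x(R, 24)) + 36349 = (16536 - 24*(24 - 24)) + 36349 = (16536 - 24*0) + 36349 = (16536 - 1*0) + 36349 = (16536 + 0) + 36349 = 16536 + 36349 = 52885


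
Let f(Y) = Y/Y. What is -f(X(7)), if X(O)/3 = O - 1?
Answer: -1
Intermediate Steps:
X(O) = -3 + 3*O (X(O) = 3*(O - 1) = 3*(-1 + O) = -3 + 3*O)
f(Y) = 1
-f(X(7)) = -1*1 = -1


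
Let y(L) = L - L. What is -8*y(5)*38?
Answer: 0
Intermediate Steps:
y(L) = 0
-8*y(5)*38 = -8*0*38 = 0*38 = 0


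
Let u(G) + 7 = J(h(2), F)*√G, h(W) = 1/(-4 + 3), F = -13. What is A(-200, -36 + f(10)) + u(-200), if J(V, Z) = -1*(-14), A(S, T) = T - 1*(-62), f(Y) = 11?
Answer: 30 + 140*I*√2 ≈ 30.0 + 197.99*I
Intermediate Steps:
h(W) = -1 (h(W) = 1/(-1) = -1)
A(S, T) = 62 + T (A(S, T) = T + 62 = 62 + T)
J(V, Z) = 14
u(G) = -7 + 14*√G
A(-200, -36 + f(10)) + u(-200) = (62 + (-36 + 11)) + (-7 + 14*√(-200)) = (62 - 25) + (-7 + 14*(10*I*√2)) = 37 + (-7 + 140*I*√2) = 30 + 140*I*√2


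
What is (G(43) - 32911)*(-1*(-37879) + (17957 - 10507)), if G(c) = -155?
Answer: -1498848714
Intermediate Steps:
(G(43) - 32911)*(-1*(-37879) + (17957 - 10507)) = (-155 - 32911)*(-1*(-37879) + (17957 - 10507)) = -33066*(37879 + 7450) = -33066*45329 = -1498848714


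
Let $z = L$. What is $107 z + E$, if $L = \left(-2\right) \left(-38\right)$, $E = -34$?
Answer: $8098$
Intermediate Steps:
$L = 76$
$z = 76$
$107 z + E = 107 \cdot 76 - 34 = 8132 - 34 = 8098$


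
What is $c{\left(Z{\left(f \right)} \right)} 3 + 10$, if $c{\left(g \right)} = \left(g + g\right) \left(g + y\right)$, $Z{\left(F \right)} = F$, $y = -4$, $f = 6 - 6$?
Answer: $10$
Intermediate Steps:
$f = 0$ ($f = 6 - 6 = 0$)
$c{\left(g \right)} = 2 g \left(-4 + g\right)$ ($c{\left(g \right)} = \left(g + g\right) \left(g - 4\right) = 2 g \left(-4 + g\right)$)
$c{\left(Z{\left(f \right)} \right)} 3 + 10 = 2 \cdot 0 \left(-4 + 0\right) 3 + 10 = 2 \cdot 0 \left(-4\right) 3 + 10 = 0 \cdot 3 + 10 = 0 + 10 = 10$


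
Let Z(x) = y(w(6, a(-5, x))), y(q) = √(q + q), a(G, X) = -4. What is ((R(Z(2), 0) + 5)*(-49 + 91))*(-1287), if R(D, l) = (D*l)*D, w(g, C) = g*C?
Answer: -270270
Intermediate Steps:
w(g, C) = C*g
y(q) = √2*√q (y(q) = √(2*q) = √2*√q)
Z(x) = 4*I*√3 (Z(x) = √2*√(-4*6) = √2*√(-24) = √2*(2*I*√6) = 4*I*√3)
R(D, l) = l*D²
((R(Z(2), 0) + 5)*(-49 + 91))*(-1287) = ((0*(4*I*√3)² + 5)*(-49 + 91))*(-1287) = ((0*(-48) + 5)*42)*(-1287) = ((0 + 5)*42)*(-1287) = (5*42)*(-1287) = 210*(-1287) = -270270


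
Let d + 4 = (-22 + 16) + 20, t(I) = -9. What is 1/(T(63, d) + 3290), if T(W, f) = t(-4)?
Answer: 1/3281 ≈ 0.00030479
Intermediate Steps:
d = 10 (d = -4 + ((-22 + 16) + 20) = -4 + (-6 + 20) = -4 + 14 = 10)
T(W, f) = -9
1/(T(63, d) + 3290) = 1/(-9 + 3290) = 1/3281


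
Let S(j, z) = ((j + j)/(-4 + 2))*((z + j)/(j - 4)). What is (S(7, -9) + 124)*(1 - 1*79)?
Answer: -10036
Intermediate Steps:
S(j, z) = -j*(j + z)/(-4 + j) (S(j, z) = ((2*j)/(-2))*((j + z)/(-4 + j)) = ((2*j)*(-½))*((j + z)/(-4 + j)) = (-j)*((j + z)/(-4 + j)) = -j*(j + z)/(-4 + j))
(S(7, -9) + 124)*(1 - 1*79) = (-1*7*(7 - 9)/(-4 + 7) + 124)*(1 - 1*79) = (-1*7*(-2)/3 + 124)*(1 - 79) = (-1*7*⅓*(-2) + 124)*(-78) = (14/3 + 124)*(-78) = (386/3)*(-78) = -10036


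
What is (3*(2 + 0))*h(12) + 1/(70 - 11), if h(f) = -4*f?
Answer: -16991/59 ≈ -287.98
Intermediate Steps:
(3*(2 + 0))*h(12) + 1/(70 - 11) = (3*(2 + 0))*(-4*12) + 1/(70 - 11) = (3*2)*(-48) + 1/59 = 6*(-48) + 1/59 = -288 + 1/59 = -16991/59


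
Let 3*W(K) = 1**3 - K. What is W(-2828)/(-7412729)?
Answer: -943/7412729 ≈ -0.00012721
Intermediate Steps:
W(K) = 1/3 - K/3 (W(K) = (1**3 - K)/3 = (1 - K)/3 = 1/3 - K/3)
W(-2828)/(-7412729) = (1/3 - 1/3*(-2828))/(-7412729) = (1/3 + 2828/3)*(-1/7412729) = 943*(-1/7412729) = -943/7412729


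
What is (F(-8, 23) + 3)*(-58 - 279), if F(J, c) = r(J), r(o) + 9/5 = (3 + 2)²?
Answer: -44147/5 ≈ -8829.4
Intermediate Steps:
r(o) = 116/5 (r(o) = -9/5 + (3 + 2)² = -9/5 + 5² = -9/5 + 25 = 116/5)
F(J, c) = 116/5
(F(-8, 23) + 3)*(-58 - 279) = (116/5 + 3)*(-58 - 279) = (131/5)*(-337) = -44147/5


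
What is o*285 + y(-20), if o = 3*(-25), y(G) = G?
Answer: -21395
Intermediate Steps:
o = -75
o*285 + y(-20) = -75*285 - 20 = -21375 - 20 = -21395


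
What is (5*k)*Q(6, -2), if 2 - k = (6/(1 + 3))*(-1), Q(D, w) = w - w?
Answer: 0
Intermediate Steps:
Q(D, w) = 0
k = 7/2 (k = 2 - 6/(1 + 3)*(-1) = 2 - 6/4*(-1) = 2 - 6*(¼)*(-1) = 2 - 3*(-1)/2 = 2 - 1*(-3/2) = 2 + 3/2 = 7/2 ≈ 3.5000)
(5*k)*Q(6, -2) = (5*(7/2))*0 = (35/2)*0 = 0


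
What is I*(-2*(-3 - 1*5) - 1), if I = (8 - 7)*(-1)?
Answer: -15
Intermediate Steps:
I = -1 (I = 1*(-1) = -1)
I*(-2*(-3 - 1*5) - 1) = -(-2*(-3 - 1*5) - 1) = -(-2*(-3 - 5) - 1) = -(-2*(-8) - 1) = -(16 - 1) = -1*15 = -15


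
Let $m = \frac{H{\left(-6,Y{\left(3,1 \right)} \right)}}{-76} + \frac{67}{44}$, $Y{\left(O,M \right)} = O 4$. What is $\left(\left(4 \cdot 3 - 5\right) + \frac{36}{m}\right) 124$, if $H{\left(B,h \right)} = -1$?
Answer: $\frac{403868}{107} \approx 3774.5$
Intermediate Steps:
$Y{\left(O,M \right)} = 4 O$
$m = \frac{321}{209}$ ($m = - \frac{1}{-76} + \frac{67}{44} = \left(-1\right) \left(- \frac{1}{76}\right) + 67 \cdot \frac{1}{44} = \frac{1}{76} + \frac{67}{44} = \frac{321}{209} \approx 1.5359$)
$\left(\left(4 \cdot 3 - 5\right) + \frac{36}{m}\right) 124 = \left(\left(4 \cdot 3 - 5\right) + \frac{36}{\frac{321}{209}}\right) 124 = \left(\left(12 - 5\right) + 36 \cdot \frac{209}{321}\right) 124 = \left(7 + \frac{2508}{107}\right) 124 = \frac{3257}{107} \cdot 124 = \frac{403868}{107}$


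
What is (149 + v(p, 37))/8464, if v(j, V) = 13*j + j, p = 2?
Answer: 177/8464 ≈ 0.020912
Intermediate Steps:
v(j, V) = 14*j
(149 + v(p, 37))/8464 = (149 + 14*2)/8464 = (149 + 28)*(1/8464) = 177*(1/8464) = 177/8464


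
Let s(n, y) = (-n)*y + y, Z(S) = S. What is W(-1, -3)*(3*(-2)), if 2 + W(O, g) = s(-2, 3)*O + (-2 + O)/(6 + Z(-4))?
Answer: 75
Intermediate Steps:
s(n, y) = y - n*y (s(n, y) = -n*y + y = y - n*y)
W(O, g) = -3 + 19*O/2 (W(O, g) = -2 + ((3*(1 - 1*(-2)))*O + (-2 + O)/(6 - 4)) = -2 + ((3*(1 + 2))*O + (-2 + O)/2) = -2 + ((3*3)*O + (-2 + O)*(½)) = -2 + (9*O + (-1 + O/2)) = -2 + (-1 + 19*O/2) = -3 + 19*O/2)
W(-1, -3)*(3*(-2)) = (-3 + (19/2)*(-1))*(3*(-2)) = (-3 - 19/2)*(-6) = -25/2*(-6) = 75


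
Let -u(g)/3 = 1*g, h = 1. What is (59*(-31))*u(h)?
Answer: 5487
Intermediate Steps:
u(g) = -3*g
(59*(-31))*u(h) = (59*(-31))*(-3*1) = -1829*(-3) = 5487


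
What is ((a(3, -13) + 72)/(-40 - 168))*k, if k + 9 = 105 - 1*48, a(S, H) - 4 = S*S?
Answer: -255/13 ≈ -19.615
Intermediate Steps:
a(S, H) = 4 + S² (a(S, H) = 4 + S*S = 4 + S²)
k = 48 (k = -9 + (105 - 1*48) = -9 + (105 - 48) = -9 + 57 = 48)
((a(3, -13) + 72)/(-40 - 168))*k = (((4 + 3²) + 72)/(-40 - 168))*48 = (((4 + 9) + 72)/(-208))*48 = ((13 + 72)*(-1/208))*48 = (85*(-1/208))*48 = -85/208*48 = -255/13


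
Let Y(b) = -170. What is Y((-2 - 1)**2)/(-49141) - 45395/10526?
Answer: -2228966275/517258166 ≈ -4.3092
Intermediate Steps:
Y((-2 - 1)**2)/(-49141) - 45395/10526 = -170/(-49141) - 45395/10526 = -170*(-1/49141) - 45395*1/10526 = 170/49141 - 45395/10526 = -2228966275/517258166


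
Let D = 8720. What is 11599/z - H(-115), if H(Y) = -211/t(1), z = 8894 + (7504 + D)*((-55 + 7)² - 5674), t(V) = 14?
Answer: 2883590165/191330951 ≈ 15.071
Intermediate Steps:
z = -54665986 (z = 8894 + (7504 + 8720)*((-55 + 7)² - 5674) = 8894 + 16224*((-48)² - 5674) = 8894 + 16224*(2304 - 5674) = 8894 + 16224*(-3370) = 8894 - 54674880 = -54665986)
H(Y) = -211/14
11599/z - H(-115) = 11599/(-54665986) - 1*(-211/14) = 11599*(-1/54665986) + 211/14 = -11599/54665986 + 211/14 = 2883590165/191330951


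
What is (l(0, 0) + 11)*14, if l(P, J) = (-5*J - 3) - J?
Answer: 112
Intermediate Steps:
l(P, J) = -3 - 6*J (l(P, J) = (-3 - 5*J) - J = -3 - 6*J)
(l(0, 0) + 11)*14 = ((-3 - 6*0) + 11)*14 = ((-3 + 0) + 11)*14 = (-3 + 11)*14 = 8*14 = 112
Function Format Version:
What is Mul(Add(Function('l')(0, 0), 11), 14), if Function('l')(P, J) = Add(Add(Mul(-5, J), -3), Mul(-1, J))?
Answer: 112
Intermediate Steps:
Function('l')(P, J) = Add(-3, Mul(-6, J)) (Function('l')(P, J) = Add(Add(-3, Mul(-5, J)), Mul(-1, J)) = Add(-3, Mul(-6, J)))
Mul(Add(Function('l')(0, 0), 11), 14) = Mul(Add(Add(-3, Mul(-6, 0)), 11), 14) = Mul(Add(Add(-3, 0), 11), 14) = Mul(Add(-3, 11), 14) = Mul(8, 14) = 112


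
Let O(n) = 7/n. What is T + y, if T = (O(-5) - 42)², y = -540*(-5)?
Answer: 114589/25 ≈ 4583.6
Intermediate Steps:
y = 2700 (y = -270*(-10) = 2700)
T = 47089/25 (T = (7/(-5) - 42)² = (7*(-⅕) - 42)² = (-7/5 - 42)² = (-217/5)² = 47089/25 ≈ 1883.6)
T + y = 47089/25 + 2700 = 114589/25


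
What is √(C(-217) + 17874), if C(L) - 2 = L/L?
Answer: √17877 ≈ 133.70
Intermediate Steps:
C(L) = 3 (C(L) = 2 + L/L = 2 + 1 = 3)
√(C(-217) + 17874) = √(3 + 17874) = √17877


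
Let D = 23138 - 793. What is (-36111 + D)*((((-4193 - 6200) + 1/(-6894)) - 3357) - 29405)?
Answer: 2047765260193/3447 ≈ 5.9407e+8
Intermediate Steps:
D = 22345
(-36111 + D)*((((-4193 - 6200) + 1/(-6894)) - 3357) - 29405) = (-36111 + 22345)*((((-4193 - 6200) + 1/(-6894)) - 3357) - 29405) = -13766*(((-10393 - 1/6894) - 3357) - 29405) = -13766*((-71649343/6894 - 3357) - 29405) = -13766*(-94792501/6894 - 29405) = -13766*(-297510571/6894) = 2047765260193/3447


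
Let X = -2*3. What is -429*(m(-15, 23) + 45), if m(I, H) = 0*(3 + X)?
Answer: -19305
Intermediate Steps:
X = -6
m(I, H) = 0 (m(I, H) = 0*(3 - 6) = 0*(-3) = 0)
-429*(m(-15, 23) + 45) = -429*(0 + 45) = -429*45 = -19305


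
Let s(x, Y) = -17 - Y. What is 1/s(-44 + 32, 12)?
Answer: -1/29 ≈ -0.034483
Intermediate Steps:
1/s(-44 + 32, 12) = 1/(-17 - 1*12) = 1/(-17 - 12) = 1/(-29) = -1/29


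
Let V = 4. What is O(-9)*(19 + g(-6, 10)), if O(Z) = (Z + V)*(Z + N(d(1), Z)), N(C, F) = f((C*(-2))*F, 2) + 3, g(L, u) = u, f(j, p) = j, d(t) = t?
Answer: -1740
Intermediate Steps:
N(C, F) = 3 - 2*C*F (N(C, F) = (C*(-2))*F + 3 = (-2*C)*F + 3 = -2*C*F + 3 = 3 - 2*C*F)
O(Z) = (3 - Z)*(4 + Z) (O(Z) = (Z + 4)*(Z + (3 - 2*1*Z)) = (4 + Z)*(Z + (3 - 2*Z)) = (4 + Z)*(3 - Z) = (3 - Z)*(4 + Z))
O(-9)*(19 + g(-6, 10)) = (12 - 1*(-9) - 1*(-9)²)*(19 + 10) = (12 + 9 - 1*81)*29 = (12 + 9 - 81)*29 = -60*29 = -1740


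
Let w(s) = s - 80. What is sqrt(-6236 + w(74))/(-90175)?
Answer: -I*sqrt(6242)/90175 ≈ -0.00087614*I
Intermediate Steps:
w(s) = -80 + s
sqrt(-6236 + w(74))/(-90175) = sqrt(-6236 + (-80 + 74))/(-90175) = sqrt(-6236 - 6)*(-1/90175) = sqrt(-6242)*(-1/90175) = (I*sqrt(6242))*(-1/90175) = -I*sqrt(6242)/90175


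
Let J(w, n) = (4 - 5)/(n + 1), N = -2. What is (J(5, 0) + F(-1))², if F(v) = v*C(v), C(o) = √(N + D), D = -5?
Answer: (1 + I*√7)² ≈ -6.0 + 5.2915*I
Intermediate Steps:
C(o) = I*√7 (C(o) = √(-2 - 5) = √(-7) = I*√7)
J(w, n) = -1/(1 + n)
F(v) = I*v*√7 (F(v) = v*(I*√7) = I*v*√7)
(J(5, 0) + F(-1))² = (-1/(1 + 0) + I*(-1)*√7)² = (-1/1 - I*√7)² = (-1*1 - I*√7)² = (-1 - I*√7)²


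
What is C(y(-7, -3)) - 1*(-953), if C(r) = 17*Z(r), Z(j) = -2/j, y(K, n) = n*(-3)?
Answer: 8543/9 ≈ 949.22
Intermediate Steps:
y(K, n) = -3*n
C(r) = -34/r (C(r) = 17*(-2/r) = -34/r)
C(y(-7, -3)) - 1*(-953) = -34/((-3*(-3))) - 1*(-953) = -34/9 + 953 = 8543/9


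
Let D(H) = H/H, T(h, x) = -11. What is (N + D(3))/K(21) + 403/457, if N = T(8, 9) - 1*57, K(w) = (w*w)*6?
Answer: 1035719/1209222 ≈ 0.85652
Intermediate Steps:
D(H) = 1
K(w) = 6*w² (K(w) = w²*6 = 6*w²)
N = -68 (N = -11 - 1*57 = -11 - 57 = -68)
(N + D(3))/K(21) + 403/457 = (-68 + 1)/((6*21²)) + 403/457 = -67/(6*441) + 403*(1/457) = -67/2646 + 403/457 = 1035719/1209222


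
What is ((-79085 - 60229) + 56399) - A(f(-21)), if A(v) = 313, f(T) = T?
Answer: -83228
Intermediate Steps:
((-79085 - 60229) + 56399) - A(f(-21)) = ((-79085 - 60229) + 56399) - 1*313 = (-139314 + 56399) - 313 = -82915 - 313 = -83228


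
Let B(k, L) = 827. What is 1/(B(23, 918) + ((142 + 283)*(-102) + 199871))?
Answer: 1/157348 ≈ 6.3553e-6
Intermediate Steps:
1/(B(23, 918) + ((142 + 283)*(-102) + 199871)) = 1/(827 + ((142 + 283)*(-102) + 199871)) = 1/(827 + (425*(-102) + 199871)) = 1/(827 + (-43350 + 199871)) = 1/(827 + 156521) = 1/157348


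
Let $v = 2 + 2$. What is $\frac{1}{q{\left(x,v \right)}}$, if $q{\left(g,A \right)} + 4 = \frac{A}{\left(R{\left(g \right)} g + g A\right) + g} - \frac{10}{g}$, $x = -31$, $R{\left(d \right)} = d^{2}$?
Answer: $- \frac{14973}{55064} \approx -0.27192$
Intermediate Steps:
$v = 4$
$q{\left(g,A \right)} = -4 - \frac{10}{g} + \frac{A}{g + g^{3} + A g}$ ($q{\left(g,A \right)} = -4 + \left(\frac{A}{\left(g^{2} g + g A\right) + g} - \frac{10}{g}\right) = -4 + \left(\frac{A}{\left(g^{3} + A g\right) + g} - \frac{10}{g}\right) = -4 + \left(\frac{A}{g + g^{3} + A g} - \frac{10}{g}\right) = -4 + \left(- \frac{10}{g} + \frac{A}{g + g^{3} + A g}\right) = -4 - \frac{10}{g} + \frac{A}{g + g^{3} + A g}$)
$\frac{1}{q{\left(x,v \right)}} = \frac{1}{\frac{1}{-31} \frac{1}{1 + 4 + \left(-31\right)^{2}} \left(-10 - 10 \left(-31\right)^{2} - 36 - -124 - 4 \left(-31\right)^{3} - 16 \left(-31\right)\right)} = \frac{1}{\left(- \frac{1}{31}\right) \frac{1}{1 + 4 + 961} \left(-10 - 9610 - 36 + 124 - -119164 + 496\right)} = \frac{1}{\left(- \frac{1}{31}\right) \frac{1}{966} \left(-10 - 9610 - 36 + 124 + 119164 + 496\right)} = \frac{1}{\left(- \frac{1}{31}\right) \frac{1}{966} \cdot 110128} = \frac{1}{- \frac{55064}{14973}} = - \frac{14973}{55064}$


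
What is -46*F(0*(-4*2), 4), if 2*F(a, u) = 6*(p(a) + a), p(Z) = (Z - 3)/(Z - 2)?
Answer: -207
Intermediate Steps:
p(Z) = (-3 + Z)/(-2 + Z)
F(a, u) = 3*a + 3*(-3 + a)/(-2 + a) (F(a, u) = (6*((-3 + a)/(-2 + a) + a))/2 = (6*(a + (-3 + a)/(-2 + a)))/2 = (6*a + 6*(-3 + a)/(-2 + a))/2 = 3*a + 3*(-3 + a)/(-2 + a))
-46*F(0*(-4*2), 4) = -138*(-3 + (0*(-4*2))² - 0*(-4*2))/(-2 + 0*(-4*2)) = -138*(-3 + (0*(-8))² - 0*(-8))/(-2 + 0*(-8)) = -138*(-3 + 0² - 1*0)/(-2 + 0) = -138*(-3 + 0 + 0)/(-2) = -138*(-1)*(-3)/2 = -46*9/2 = -207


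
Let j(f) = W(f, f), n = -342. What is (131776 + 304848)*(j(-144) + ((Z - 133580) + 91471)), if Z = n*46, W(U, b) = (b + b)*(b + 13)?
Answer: -8781818512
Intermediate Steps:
W(U, b) = 2*b*(13 + b) (W(U, b) = (2*b)*(13 + b) = 2*b*(13 + b))
Z = -15732 (Z = -342*46 = -15732)
j(f) = 2*f*(13 + f)
(131776 + 304848)*(j(-144) + ((Z - 133580) + 91471)) = (131776 + 304848)*(2*(-144)*(13 - 144) + ((-15732 - 133580) + 91471)) = 436624*(2*(-144)*(-131) + (-149312 + 91471)) = 436624*(37728 - 57841) = 436624*(-20113) = -8781818512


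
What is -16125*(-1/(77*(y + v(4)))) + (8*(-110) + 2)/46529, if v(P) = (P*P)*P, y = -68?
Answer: -107221507/2047276 ≈ -52.373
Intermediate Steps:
v(P) = P**3 (v(P) = P**2*P = P**3)
-16125*(-1/(77*(y + v(4)))) + (8*(-110) + 2)/46529 = -16125*(-1/(77*(-68 + 4**3))) + (8*(-110) + 2)/46529 = -16125*(-1/(77*(-68 + 64))) + (-880 + 2)*(1/46529) = -16125/((-4*(-77))) - 878*1/46529 = -16125/308 - 878/46529 = -107221507/2047276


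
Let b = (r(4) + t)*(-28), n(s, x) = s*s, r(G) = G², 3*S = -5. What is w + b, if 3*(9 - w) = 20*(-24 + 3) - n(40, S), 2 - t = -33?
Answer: -2237/3 ≈ -745.67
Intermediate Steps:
t = 35 (t = 2 - 1*(-33) = 2 + 33 = 35)
S = -5/3 (S = (⅓)*(-5) = -5/3 ≈ -1.6667)
n(s, x) = s²
b = -1428 (b = (4² + 35)*(-28) = (16 + 35)*(-28) = 51*(-28) = -1428)
w = 2047/3 (w = 9 - (20*(-24 + 3) - 1*40²)/3 = 9 - (20*(-21) - 1*1600)/3 = 9 - (-420 - 1600)/3 = 9 - ⅓*(-2020) = 9 + 2020/3 = 2047/3 ≈ 682.33)
w + b = 2047/3 - 1428 = -2237/3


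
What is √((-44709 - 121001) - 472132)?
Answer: I*√637842 ≈ 798.65*I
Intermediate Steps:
√((-44709 - 121001) - 472132) = √(-165710 - 472132) = √(-637842) = I*√637842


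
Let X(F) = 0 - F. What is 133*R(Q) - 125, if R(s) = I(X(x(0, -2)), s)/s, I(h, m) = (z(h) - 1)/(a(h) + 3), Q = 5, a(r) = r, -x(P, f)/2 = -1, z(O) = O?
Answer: -1024/5 ≈ -204.80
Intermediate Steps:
x(P, f) = 2 (x(P, f) = -2*(-1) = 2)
X(F) = -F
I(h, m) = (-1 + h)/(3 + h) (I(h, m) = (h - 1)/(h + 3) = (-1 + h)/(3 + h))
R(s) = -3/s (R(s) = ((-1 - 1*2)/(3 - 1*2))/s = ((-1 - 2)/(3 - 2))/s = (-3/1)/s = (1*(-3))/s = -3/s)
133*R(Q) - 125 = 133*(-3/5) - 125 = 133*(-3*⅕) - 125 = 133*(-⅗) - 125 = -399/5 - 125 = -1024/5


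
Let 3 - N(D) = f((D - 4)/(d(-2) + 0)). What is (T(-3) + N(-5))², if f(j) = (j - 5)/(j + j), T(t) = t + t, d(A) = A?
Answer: 2809/324 ≈ 8.6698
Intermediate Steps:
T(t) = 2*t
f(j) = (-5 + j)/(2*j) (f(j) = (-5 + j)/((2*j)) = (-5 + j)*(1/(2*j)) = (-5 + j)/(2*j))
N(D) = 3 - (-3 - D/2)/(2*(2 - D/2)) (N(D) = 3 - (-5 + (D - 4)/(-2 + 0))/(2*((D - 4)/(-2 + 0))) = 3 - (-5 + (-4 + D)/(-2))/(2*((-4 + D)/(-2))) = 3 - (-5 + (-4 + D)*(-½))/(2*((-4 + D)*(-½))) = 3 - (-5 + (2 - D/2))/(2*(2 - D/2)) = 3 - (-3 - D/2)/(2*(2 - D/2)))
(T(-3) + N(-5))² = (2*(-3) + 5*(6 - 1*(-5))/(2*(4 - 1*(-5))))² = (-6 + 5*(6 + 5)/(2*(4 + 5)))² = (-6 + (5/2)*11/9)² = (-6 + (5/2)*(⅑)*11)² = (-6 + 55/18)² = (-53/18)² = 2809/324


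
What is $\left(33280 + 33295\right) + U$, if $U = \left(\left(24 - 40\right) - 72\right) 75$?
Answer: $59975$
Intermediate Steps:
$U = -6600$ ($U = \left(\left(24 - 40\right) - 72\right) 75 = \left(-16 - 72\right) 75 = \left(-88\right) 75 = -6600$)
$\left(33280 + 33295\right) + U = \left(33280 + 33295\right) - 6600 = 66575 - 6600 = 59975$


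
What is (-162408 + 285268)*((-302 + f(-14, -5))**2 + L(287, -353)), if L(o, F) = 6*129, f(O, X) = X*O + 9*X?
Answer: 9522018580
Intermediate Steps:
f(O, X) = 9*X + O*X (f(O, X) = O*X + 9*X = 9*X + O*X)
L(o, F) = 774
(-162408 + 285268)*((-302 + f(-14, -5))**2 + L(287, -353)) = (-162408 + 285268)*((-302 - 5*(9 - 14))**2 + 774) = 122860*((-302 - 5*(-5))**2 + 774) = 122860*((-302 + 25)**2 + 774) = 122860*((-277)**2 + 774) = 122860*(76729 + 774) = 122860*77503 = 9522018580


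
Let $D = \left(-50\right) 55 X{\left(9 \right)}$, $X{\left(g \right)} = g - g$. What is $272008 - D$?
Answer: $272008$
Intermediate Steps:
$X{\left(g \right)} = 0$
$D = 0$ ($D = \left(-50\right) 55 \cdot 0 = \left(-2750\right) 0 = 0$)
$272008 - D = 272008 - 0 = 272008 + 0 = 272008$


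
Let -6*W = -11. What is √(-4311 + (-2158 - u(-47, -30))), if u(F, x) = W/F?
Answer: I*√514437654/282 ≈ 80.43*I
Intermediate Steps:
W = 11/6 (W = -⅙*(-11) = 11/6 ≈ 1.8333)
u(F, x) = 11/(6*F)
√(-4311 + (-2158 - u(-47, -30))) = √(-4311 + (-2158 - 11/(6*(-47)))) = √(-4311 + (-2158 - 11*(-1)/(6*47))) = √(-4311 + (-2158 - 1*(-11/282))) = √(-4311 + (-2158 + 11/282)) = √(-4311 - 608545/282) = √(-1824247/282) = I*√514437654/282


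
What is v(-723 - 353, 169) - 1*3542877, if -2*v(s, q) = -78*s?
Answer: -3584841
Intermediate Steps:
v(s, q) = 39*s (v(s, q) = -(-39)*s = 39*s)
v(-723 - 353, 169) - 1*3542877 = 39*(-723 - 353) - 1*3542877 = 39*(-1076) - 3542877 = -41964 - 3542877 = -3584841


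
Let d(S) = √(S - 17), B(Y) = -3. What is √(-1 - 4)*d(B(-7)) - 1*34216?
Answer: -34226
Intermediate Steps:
d(S) = √(-17 + S)
√(-1 - 4)*d(B(-7)) - 1*34216 = √(-1 - 4)*√(-17 - 3) - 1*34216 = √(-5)*√(-20) - 34216 = (I*√5)*(2*I*√5) - 34216 = -10 - 34216 = -34226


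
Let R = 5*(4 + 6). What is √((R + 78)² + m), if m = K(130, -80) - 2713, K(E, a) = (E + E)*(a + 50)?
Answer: √5871 ≈ 76.622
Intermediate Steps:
K(E, a) = 2*E*(50 + a) (K(E, a) = (2*E)*(50 + a) = 2*E*(50 + a))
R = 50 (R = 5*10 = 50)
m = -10513 (m = 2*130*(50 - 80) - 2713 = 2*130*(-30) - 2713 = -7800 - 2713 = -10513)
√((R + 78)² + m) = √((50 + 78)² - 10513) = √(128² - 10513) = √(16384 - 10513) = √5871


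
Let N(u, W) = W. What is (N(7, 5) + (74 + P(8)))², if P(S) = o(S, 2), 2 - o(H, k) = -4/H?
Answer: 26569/4 ≈ 6642.3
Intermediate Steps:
o(H, k) = 2 + 4/H (o(H, k) = 2 - (-4)/H = 2 + 4/H)
P(S) = 2 + 4/S
(N(7, 5) + (74 + P(8)))² = (5 + (74 + (2 + 4/8)))² = (5 + (74 + (2 + 4*(⅛))))² = (5 + (74 + (2 + ½)))² = (5 + (74 + 5/2))² = (5 + 153/2)² = (163/2)² = 26569/4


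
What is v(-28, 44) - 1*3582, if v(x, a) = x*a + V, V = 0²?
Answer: -4814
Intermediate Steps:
V = 0
v(x, a) = a*x (v(x, a) = x*a + 0 = a*x + 0 = a*x)
v(-28, 44) - 1*3582 = 44*(-28) - 1*3582 = -1232 - 3582 = -4814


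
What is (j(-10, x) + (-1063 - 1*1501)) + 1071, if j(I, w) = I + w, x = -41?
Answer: -1544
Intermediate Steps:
(j(-10, x) + (-1063 - 1*1501)) + 1071 = ((-10 - 41) + (-1063 - 1*1501)) + 1071 = (-51 + (-1063 - 1501)) + 1071 = (-51 - 2564) + 1071 = -2615 + 1071 = -1544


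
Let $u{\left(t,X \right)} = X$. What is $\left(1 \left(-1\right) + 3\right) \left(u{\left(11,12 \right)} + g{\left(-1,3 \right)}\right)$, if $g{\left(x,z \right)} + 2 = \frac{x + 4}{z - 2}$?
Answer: $26$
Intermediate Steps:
$g{\left(x,z \right)} = -2 + \frac{4 + x}{-2 + z}$ ($g{\left(x,z \right)} = -2 + \frac{x + 4}{z - 2} = -2 + \frac{4 + x}{-2 + z}$)
$\left(1 \left(-1\right) + 3\right) \left(u{\left(11,12 \right)} + g{\left(-1,3 \right)}\right) = \left(1 \left(-1\right) + 3\right) \left(12 + \frac{8 - 1 - 6}{-2 + 3}\right) = \left(-1 + 3\right) \left(12 + \frac{8 - 1 - 6}{1}\right) = 2 \left(12 + 1 \cdot 1\right) = 2 \left(12 + 1\right) = 2 \cdot 13 = 26$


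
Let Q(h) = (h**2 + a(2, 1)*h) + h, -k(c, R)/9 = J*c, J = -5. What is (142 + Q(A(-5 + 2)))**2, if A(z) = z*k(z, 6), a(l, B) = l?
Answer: 27351205924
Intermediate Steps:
k(c, R) = 45*c (k(c, R) = -(-45)*c = 45*c)
A(z) = 45*z**2 (A(z) = z*(45*z) = 45*z**2)
Q(h) = h**2 + 3*h (Q(h) = (h**2 + 2*h) + h = h**2 + 3*h)
(142 + Q(A(-5 + 2)))**2 = (142 + (45*(-5 + 2)**2)*(3 + 45*(-5 + 2)**2))**2 = (142 + (45*(-3)**2)*(3 + 45*(-3)**2))**2 = (142 + (45*9)*(3 + 45*9))**2 = (142 + 405*(3 + 405))**2 = (142 + 405*408)**2 = (142 + 165240)**2 = 165382**2 = 27351205924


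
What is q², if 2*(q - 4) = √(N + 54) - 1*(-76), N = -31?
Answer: (84 + √23)²/4 ≈ 1971.2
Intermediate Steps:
q = 42 + √23/2 (q = 4 + (√(-31 + 54) - 1*(-76))/2 = 4 + (√23 + 76)/2 = 4 + (76 + √23)/2 = 4 + (38 + √23/2) = 42 + √23/2 ≈ 44.398)
q² = (42 + √23/2)²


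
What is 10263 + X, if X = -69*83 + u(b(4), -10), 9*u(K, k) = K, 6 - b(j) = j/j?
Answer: 40829/9 ≈ 4536.6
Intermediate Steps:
b(j) = 5 (b(j) = 6 - j/j = 6 - 1*1 = 6 - 1 = 5)
u(K, k) = K/9
X = -51538/9 (X = -69*83 + (1/9)*5 = -5727 + 5/9 = -51538/9 ≈ -5726.4)
10263 + X = 10263 - 51538/9 = 40829/9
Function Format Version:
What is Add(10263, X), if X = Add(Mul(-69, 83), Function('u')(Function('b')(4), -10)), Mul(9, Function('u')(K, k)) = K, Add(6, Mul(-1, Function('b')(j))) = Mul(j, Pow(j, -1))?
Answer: Rational(40829, 9) ≈ 4536.6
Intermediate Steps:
Function('b')(j) = 5 (Function('b')(j) = Add(6, Mul(-1, Mul(j, Pow(j, -1)))) = Add(6, Mul(-1, 1)) = Add(6, -1) = 5)
Function('u')(K, k) = Mul(Rational(1, 9), K)
X = Rational(-51538, 9) (X = Add(Mul(-69, 83), Mul(Rational(1, 9), 5)) = Add(-5727, Rational(5, 9)) = Rational(-51538, 9) ≈ -5726.4)
Add(10263, X) = Add(10263, Rational(-51538, 9)) = Rational(40829, 9)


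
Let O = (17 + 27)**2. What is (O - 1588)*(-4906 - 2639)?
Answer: -2625660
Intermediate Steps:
O = 1936 (O = 44**2 = 1936)
(O - 1588)*(-4906 - 2639) = (1936 - 1588)*(-4906 - 2639) = 348*(-7545) = -2625660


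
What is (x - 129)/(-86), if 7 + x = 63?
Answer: 73/86 ≈ 0.84884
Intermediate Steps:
x = 56 (x = -7 + 63 = 56)
(x - 129)/(-86) = (56 - 129)/(-86) = -73*(-1/86) = 73/86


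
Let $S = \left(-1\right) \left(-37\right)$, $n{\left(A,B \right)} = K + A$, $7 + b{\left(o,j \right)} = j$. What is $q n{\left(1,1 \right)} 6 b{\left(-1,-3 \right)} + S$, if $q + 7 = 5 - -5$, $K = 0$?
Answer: $-143$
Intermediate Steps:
$b{\left(o,j \right)} = -7 + j$
$q = 3$ ($q = -7 + \left(5 - -5\right) = -7 + \left(5 + 5\right) = -7 + 10 = 3$)
$n{\left(A,B \right)} = A$ ($n{\left(A,B \right)} = 0 + A = A$)
$S = 37$
$q n{\left(1,1 \right)} 6 b{\left(-1,-3 \right)} + S = 3 \cdot 1 \cdot 6 \left(-7 - 3\right) + 37 = 3 \cdot 6 \left(-10\right) + 37 = 18 \left(-10\right) + 37 = -180 + 37 = -143$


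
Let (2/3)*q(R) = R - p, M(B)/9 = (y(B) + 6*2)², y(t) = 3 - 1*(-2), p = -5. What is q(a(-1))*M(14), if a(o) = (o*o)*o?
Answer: 15606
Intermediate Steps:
y(t) = 5 (y(t) = 3 + 2 = 5)
a(o) = o³ (a(o) = o²*o = o³)
M(B) = 2601 (M(B) = 9*(5 + 6*2)² = 9*(5 + 12)² = 9*17² = 9*289 = 2601)
q(R) = 15/2 + 3*R/2 (q(R) = 3*(R - 1*(-5))/2 = 3*(R + 5)/2 = 3*(5 + R)/2 = 15/2 + 3*R/2)
q(a(-1))*M(14) = (15/2 + (3/2)*(-1)³)*2601 = (15/2 + (3/2)*(-1))*2601 = (15/2 - 3/2)*2601 = 6*2601 = 15606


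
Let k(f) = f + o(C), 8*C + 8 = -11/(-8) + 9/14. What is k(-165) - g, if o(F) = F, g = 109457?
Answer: -49110991/448 ≈ -1.0962e+5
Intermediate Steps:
C = -335/448 (C = -1 + (-11/(-8) + 9/14)/8 = -1 + (-11*(-⅛) + 9*(1/14))/8 = -1 + (11/8 + 9/14)/8 = -1 + (⅛)*(113/56) = -1 + 113/448 = -335/448 ≈ -0.74777)
k(f) = -335/448 + f (k(f) = f - 335/448 = -335/448 + f)
k(-165) - g = (-335/448 - 165) - 1*109457 = -74255/448 - 109457 = -49110991/448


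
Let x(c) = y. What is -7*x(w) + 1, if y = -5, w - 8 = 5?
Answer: 36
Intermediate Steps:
w = 13 (w = 8 + 5 = 13)
x(c) = -5
-7*x(w) + 1 = -7*(-5) + 1 = 35 + 1 = 36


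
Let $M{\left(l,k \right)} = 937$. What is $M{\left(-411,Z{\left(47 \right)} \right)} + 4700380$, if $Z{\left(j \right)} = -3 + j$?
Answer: $4701317$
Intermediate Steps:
$M{\left(-411,Z{\left(47 \right)} \right)} + 4700380 = 937 + 4700380 = 4701317$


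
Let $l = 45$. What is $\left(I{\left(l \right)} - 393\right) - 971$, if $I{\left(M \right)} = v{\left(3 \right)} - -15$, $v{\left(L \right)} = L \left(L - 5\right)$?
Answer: $-1355$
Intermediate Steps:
$v{\left(L \right)} = L \left(-5 + L\right)$
$I{\left(M \right)} = 9$ ($I{\left(M \right)} = 3 \left(-5 + 3\right) - -15 = 3 \left(-2\right) + 15 = -6 + 15 = 9$)
$\left(I{\left(l \right)} - 393\right) - 971 = \left(9 - 393\right) - 971 = -384 - 971 = -1355$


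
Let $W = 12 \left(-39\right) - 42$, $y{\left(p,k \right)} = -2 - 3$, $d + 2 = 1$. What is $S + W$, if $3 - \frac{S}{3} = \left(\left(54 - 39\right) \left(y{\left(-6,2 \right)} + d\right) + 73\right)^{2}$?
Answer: $-1368$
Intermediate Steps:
$d = -1$ ($d = -2 + 1 = -1$)
$y{\left(p,k \right)} = -5$
$S = -858$ ($S = 9 - 3 \left(\left(54 - 39\right) \left(-5 - 1\right) + 73\right)^{2} = 9 - 3 \left(15 \left(-6\right) + 73\right)^{2} = 9 - 3 \left(-90 + 73\right)^{2} = 9 - 3 \left(-17\right)^{2} = 9 - 867 = -858$)
$W = -510$ ($W = -468 - 42 = -510$)
$S + W = -858 - 510 = -1368$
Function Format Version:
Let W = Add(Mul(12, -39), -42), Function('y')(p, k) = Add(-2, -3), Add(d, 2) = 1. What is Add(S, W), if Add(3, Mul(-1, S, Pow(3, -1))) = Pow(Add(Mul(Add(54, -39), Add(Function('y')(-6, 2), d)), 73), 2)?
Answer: -1368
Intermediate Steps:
d = -1 (d = Add(-2, 1) = -1)
Function('y')(p, k) = -5
S = -858 (S = Add(9, Mul(-3, Pow(Add(Mul(Add(54, -39), Add(-5, -1)), 73), 2))) = Add(9, Mul(-3, Pow(Add(Mul(15, -6), 73), 2))) = Add(9, Mul(-3, Pow(Add(-90, 73), 2))) = Add(9, Mul(-3, Pow(-17, 2))) = Add(9, Mul(-3, 289)) = Add(9, -867) = -858)
W = -510 (W = Add(-468, -42) = -510)
Add(S, W) = Add(-858, -510) = -1368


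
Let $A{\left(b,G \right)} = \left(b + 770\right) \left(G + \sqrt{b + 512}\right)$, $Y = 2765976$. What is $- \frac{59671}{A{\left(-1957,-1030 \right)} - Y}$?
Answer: $\frac{92094192586}{2384014570161} - \frac{1204101109 i \sqrt{5}}{2384014570161} \approx 0.03863 - 0.0011294 i$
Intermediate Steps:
$A{\left(b,G \right)} = \left(770 + b\right) \left(G + \sqrt{512 + b}\right)$
$- \frac{59671}{A{\left(-1957,-1030 \right)} - Y} = - \frac{59671}{\left(770 \left(-1030\right) + 770 \sqrt{512 - 1957} - -2015710 - 1957 \sqrt{512 - 1957}\right) - 2765976} = - \frac{59671}{\left(-793100 + 770 \sqrt{-1445} + 2015710 - 1957 \sqrt{-1445}\right) - 2765976} = - \frac{59671}{\left(-793100 + 770 \cdot 17 i \sqrt{5} + 2015710 - 1957 \cdot 17 i \sqrt{5}\right) - 2765976} = - \frac{59671}{\left(-793100 + 13090 i \sqrt{5} + 2015710 - 33269 i \sqrt{5}\right) - 2765976} = - \frac{59671}{\left(1222610 - 20179 i \sqrt{5}\right) - 2765976} = - \frac{59671}{-1543366 - 20179 i \sqrt{5}}$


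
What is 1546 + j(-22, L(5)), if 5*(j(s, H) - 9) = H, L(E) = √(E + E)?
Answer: 1555 + √10/5 ≈ 1555.6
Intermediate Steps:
L(E) = √2*√E (L(E) = √(2*E) = √2*√E)
j(s, H) = 9 + H/5
1546 + j(-22, L(5)) = 1546 + (9 + (√2*√5)/5) = 1546 + (9 + √10/5) = 1555 + √10/5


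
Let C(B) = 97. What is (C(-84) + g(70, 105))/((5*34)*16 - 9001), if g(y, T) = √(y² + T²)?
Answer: -97/6281 - 35*√13/6281 ≈ -0.035535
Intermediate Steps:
g(y, T) = √(T² + y²)
(C(-84) + g(70, 105))/((5*34)*16 - 9001) = (97 + √(105² + 70²))/((5*34)*16 - 9001) = (97 + √(11025 + 4900))/(170*16 - 9001) = (97 + √15925)/(2720 - 9001) = (97 + 35*√13)/(-6281) = (97 + 35*√13)*(-1/6281) = -97/6281 - 35*√13/6281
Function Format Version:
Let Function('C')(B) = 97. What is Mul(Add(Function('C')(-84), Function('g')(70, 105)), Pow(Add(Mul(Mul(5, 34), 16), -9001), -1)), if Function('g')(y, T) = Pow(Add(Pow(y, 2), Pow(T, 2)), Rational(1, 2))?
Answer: Add(Rational(-97, 6281), Mul(Rational(-35, 6281), Pow(13, Rational(1, 2)))) ≈ -0.035535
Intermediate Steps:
Function('g')(y, T) = Pow(Add(Pow(T, 2), Pow(y, 2)), Rational(1, 2))
Mul(Add(Function('C')(-84), Function('g')(70, 105)), Pow(Add(Mul(Mul(5, 34), 16), -9001), -1)) = Mul(Add(97, Pow(Add(Pow(105, 2), Pow(70, 2)), Rational(1, 2))), Pow(Add(Mul(Mul(5, 34), 16), -9001), -1)) = Mul(Add(97, Pow(Add(11025, 4900), Rational(1, 2))), Pow(Add(Mul(170, 16), -9001), -1)) = Mul(Add(97, Pow(15925, Rational(1, 2))), Pow(Add(2720, -9001), -1)) = Mul(Add(97, Mul(35, Pow(13, Rational(1, 2)))), Pow(-6281, -1)) = Mul(Add(97, Mul(35, Pow(13, Rational(1, 2)))), Rational(-1, 6281)) = Add(Rational(-97, 6281), Mul(Rational(-35, 6281), Pow(13, Rational(1, 2))))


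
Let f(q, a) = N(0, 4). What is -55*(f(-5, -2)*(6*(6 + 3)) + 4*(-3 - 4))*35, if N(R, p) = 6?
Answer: -569800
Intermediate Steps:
f(q, a) = 6
-55*(f(-5, -2)*(6*(6 + 3)) + 4*(-3 - 4))*35 = -55*(6*(6*(6 + 3)) + 4*(-3 - 4))*35 = -55*(6*(6*9) + 4*(-7))*35 = -55*(6*54 - 28)*35 = -55*(324 - 28)*35 = -55*296*35 = -16280*35 = -569800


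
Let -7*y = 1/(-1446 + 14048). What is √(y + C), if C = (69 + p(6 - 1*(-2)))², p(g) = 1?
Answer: √38130377912186/88214 ≈ 70.000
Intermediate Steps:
C = 4900 (C = (69 + 1)² = 70² = 4900)
y = -1/88214 (y = -1/(7*(-1446 + 14048)) = -⅐/12602 = -⅐*1/12602 = -1/88214 ≈ -1.1336e-5)
√(y + C) = √(-1/88214 + 4900) = √(432248599/88214) = √38130377912186/88214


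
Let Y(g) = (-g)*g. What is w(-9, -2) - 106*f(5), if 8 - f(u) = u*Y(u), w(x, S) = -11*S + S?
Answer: -14078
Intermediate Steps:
w(x, S) = -10*S
Y(g) = -g²
f(u) = 8 + u³ (f(u) = 8 - u*(-u²) = 8 - (-1)*u³ = 8 + u³)
w(-9, -2) - 106*f(5) = -10*(-2) - 106*(8 + 5³) = 20 - 106*(8 + 125) = 20 - 106*133 = 20 - 14098 = -14078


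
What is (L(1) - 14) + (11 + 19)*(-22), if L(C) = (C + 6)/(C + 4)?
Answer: -3363/5 ≈ -672.60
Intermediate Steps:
L(C) = (6 + C)/(4 + C)
(L(1) - 14) + (11 + 19)*(-22) = ((6 + 1)/(4 + 1) - 14) + (11 + 19)*(-22) = (7/5 - 14) + 30*(-22) = ((⅕)*7 - 14) - 660 = (7/5 - 14) - 660 = -63/5 - 660 = -3363/5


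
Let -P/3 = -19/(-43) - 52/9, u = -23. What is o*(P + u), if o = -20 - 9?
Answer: 26158/129 ≈ 202.78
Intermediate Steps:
P = 2065/129 (P = -3*(-19/(-43) - 52/9) = -3*(-19*(-1/43) - 52*⅑) = -3*(19/43 - 52/9) = -3*(-2065/387) = 2065/129 ≈ 16.008)
o = -29
o*(P + u) = -29*(2065/129 - 23) = -29*(-902/129) = 26158/129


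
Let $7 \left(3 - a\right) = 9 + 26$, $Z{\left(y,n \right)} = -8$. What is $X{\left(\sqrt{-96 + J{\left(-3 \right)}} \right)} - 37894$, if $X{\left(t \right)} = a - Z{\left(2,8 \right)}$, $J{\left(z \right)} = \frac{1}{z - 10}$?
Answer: $-37888$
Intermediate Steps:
$a = -2$ ($a = 3 - \frac{9 + 26}{7} = 3 - 5 = -2$)
$J{\left(z \right)} = \frac{1}{-10 + z}$
$X{\left(t \right)} = 6$ ($X{\left(t \right)} = -2 - -8 = -2 + 8 = 6$)
$X{\left(\sqrt{-96 + J{\left(-3 \right)}} \right)} - 37894 = 6 - 37894 = -37888$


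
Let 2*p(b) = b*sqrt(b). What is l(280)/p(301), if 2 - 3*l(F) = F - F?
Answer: 4*sqrt(301)/271803 ≈ 0.00025532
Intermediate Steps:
p(b) = b**(3/2)/2 (p(b) = (b*sqrt(b))/2 = b**(3/2)/2)
l(F) = 2/3 (l(F) = 2/3 - (F - F)/3 = 2/3 - 1/3*0 = 2/3 + 0 = 2/3)
l(280)/p(301) = 2/(3*((301**(3/2)/2))) = 2/(3*(((301*sqrt(301))/2))) = 2/(3*((301*sqrt(301)/2))) = 2*(2*sqrt(301)/90601)/3 = 4*sqrt(301)/271803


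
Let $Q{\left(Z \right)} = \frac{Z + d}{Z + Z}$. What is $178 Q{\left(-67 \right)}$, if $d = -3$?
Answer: $\frac{6230}{67} \approx 92.985$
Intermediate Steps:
$Q{\left(Z \right)} = \frac{-3 + Z}{2 Z}$ ($Q{\left(Z \right)} = \frac{Z - 3}{Z + Z} = \frac{-3 + Z}{2 Z}$)
$178 Q{\left(-67 \right)} = 178 \frac{-3 - 67}{2 \left(-67\right)} = 178 \cdot \frac{1}{2} \left(- \frac{1}{67}\right) \left(-70\right) = 178 \cdot \frac{35}{67} = \frac{6230}{67}$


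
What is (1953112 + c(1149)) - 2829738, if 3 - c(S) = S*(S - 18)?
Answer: -2176142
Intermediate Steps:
c(S) = 3 - S*(-18 + S) (c(S) = 3 - S*(S - 18) = 3 - S*(-18 + S))
(1953112 + c(1149)) - 2829738 = (1953112 + (3 - 1*1149² + 18*1149)) - 2829738 = (1953112 + (3 - 1*1320201 + 20682)) - 2829738 = (1953112 + (3 - 1320201 + 20682)) - 2829738 = (1953112 - 1299516) - 2829738 = 653596 - 2829738 = -2176142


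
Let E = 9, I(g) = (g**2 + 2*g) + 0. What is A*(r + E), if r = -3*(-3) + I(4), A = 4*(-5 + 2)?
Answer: -504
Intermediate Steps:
I(g) = g**2 + 2*g
A = -12 (A = 4*(-3) = -12)
r = 33 (r = -3*(-3) + 4*(2 + 4) = 9 + 4*6 = 9 + 24 = 33)
A*(r + E) = -12*(33 + 9) = -12*42 = -504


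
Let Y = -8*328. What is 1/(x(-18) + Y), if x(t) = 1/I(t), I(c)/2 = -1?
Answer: -2/5249 ≈ -0.00038103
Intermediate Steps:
I(c) = -2 (I(c) = 2*(-1) = -2)
x(t) = -1/2 (x(t) = 1/(-2) = -1/2)
Y = -2624
1/(x(-18) + Y) = 1/(-1/2 - 2624) = 1/(-5249/2) = -2/5249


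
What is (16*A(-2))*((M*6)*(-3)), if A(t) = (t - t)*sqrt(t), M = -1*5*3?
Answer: 0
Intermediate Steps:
M = -15 (M = -5*3 = -15)
A(t) = 0 (A(t) = 0*sqrt(t) = 0)
(16*A(-2))*((M*6)*(-3)) = (16*0)*(-15*6*(-3)) = 0*(-90*(-3)) = 0*270 = 0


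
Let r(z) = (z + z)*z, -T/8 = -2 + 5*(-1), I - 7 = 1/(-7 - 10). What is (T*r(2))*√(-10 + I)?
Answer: 896*I*√221/17 ≈ 783.53*I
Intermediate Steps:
I = 118/17 (I = 7 + 1/(-7 - 10) = 7 + 1/(-17) = 7 - 1/17 = 118/17 ≈ 6.9412)
T = 56 (T = -8*(-2 + 5*(-1)) = -8*(-2 - 5) = -8*(-7) = 56)
r(z) = 2*z² (r(z) = (2*z)*z = 2*z²)
(T*r(2))*√(-10 + I) = (56*(2*2²))*√(-10 + 118/17) = (56*(2*4))*√(-52/17) = (56*8)*(2*I*√221/17) = 448*(2*I*√221/17) = 896*I*√221/17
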